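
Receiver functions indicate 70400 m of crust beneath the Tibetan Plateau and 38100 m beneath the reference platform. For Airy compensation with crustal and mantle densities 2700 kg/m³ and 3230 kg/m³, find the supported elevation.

Excess crust Δ = 70400 m − 38100 m = 32300 m, split between elevation h and root r with h + r = Δ.
Airy balance ρ_c h = (ρ_m − ρ_c) r gives r = h ρ_c/(ρ_m − ρ_c), so h (1 + ρ_c/(ρ_m − ρ_c)) = Δ, i.e. h = Δ (ρ_m − ρ_c)/ρ_m.
h = 32300 m × 530/3230 = 5300 m.

5300 m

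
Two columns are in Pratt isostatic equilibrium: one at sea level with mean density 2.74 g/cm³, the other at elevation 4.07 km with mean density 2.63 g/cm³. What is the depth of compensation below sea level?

ρ_ref D = ρ (D + h) → D (ρ_ref − ρ) = ρ h.
D = ρ h/(ρ_ref − ρ) = 2.63 × 4.07 km/(2.74 − 2.63) = 97.3 km.

97.3 km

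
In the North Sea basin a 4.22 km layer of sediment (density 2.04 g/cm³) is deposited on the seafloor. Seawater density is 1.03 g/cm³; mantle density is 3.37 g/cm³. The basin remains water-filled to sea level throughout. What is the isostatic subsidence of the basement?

Submarine loading: the sediment displaces seawater, and the subsidence is in turn flooded, so s (ρ_m − ρ_w) = t (ρ_sed − ρ_w).
s = 4.22 km × (2.04 − 1.03) / (3.37 − 1.03) = 1.82 km.

1.82 km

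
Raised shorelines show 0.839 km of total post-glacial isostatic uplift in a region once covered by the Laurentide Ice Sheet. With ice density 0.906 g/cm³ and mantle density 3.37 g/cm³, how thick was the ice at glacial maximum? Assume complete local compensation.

3.12 km

u = t ρ_ice/ρ_m → t = u ρ_m/ρ_ice = 0.839 km × 3.37/0.906 = 3.12 km.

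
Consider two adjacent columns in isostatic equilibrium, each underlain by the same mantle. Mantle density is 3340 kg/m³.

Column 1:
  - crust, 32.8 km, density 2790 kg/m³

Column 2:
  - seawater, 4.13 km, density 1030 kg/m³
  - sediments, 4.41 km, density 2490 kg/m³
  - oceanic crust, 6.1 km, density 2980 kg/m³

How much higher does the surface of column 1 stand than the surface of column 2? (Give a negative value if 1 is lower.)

0.765 km

For any compensation level in the mantle, the mantle terms cancel and isostasy reduces to e = (Σt_1 − Σt_2) − (Σ(ρt)_1 − Σ(ρt)_2) / ρ_m.
Σt_1 = 32.8 km; Σt_2 = 14.64 km; Σ(ρt)_1 = 91512; Σ(ρt)_2 = 33412.8 (in km·kg/m³).
e = (32.8 − 14.64) − (91512 − 33412.8) / 3340 = 0.765 km.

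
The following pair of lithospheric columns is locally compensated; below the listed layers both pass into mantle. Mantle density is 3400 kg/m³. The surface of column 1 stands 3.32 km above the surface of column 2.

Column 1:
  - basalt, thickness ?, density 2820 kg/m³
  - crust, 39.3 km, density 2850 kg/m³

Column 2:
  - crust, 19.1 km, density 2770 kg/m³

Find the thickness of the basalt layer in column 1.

2.94 km

Take the compensation level at the base of the deeper column (depth z_c below the surface of column 1) and equate Σ ρ_i t_i down to z_c; mantle fills any gap and the z_c terms cancel.
Column 1: x×2820 + 39.3×2850 + (z_c − 39.3 − x)×3400
Column 2: 3.32×0 + 19.1×2770 + (z_c − 3.32 − 19.1)×3400
The z_c×3400 term appears on both sides and cancels. Collect the known terms of each column as K = Σ(ρt)_known − 3400 × (depth of known layers): K_1 = 112005 − 3400×39.3 = −21615; K_2 = 52907 − 3400×(3.32 + 19.1) = −23321.
Balance: K_1 − x×(3400 − 2820) = K_2, so x = (K_1 − K_2)/(3400 − 2820) = 1706/580 = 2.94 km.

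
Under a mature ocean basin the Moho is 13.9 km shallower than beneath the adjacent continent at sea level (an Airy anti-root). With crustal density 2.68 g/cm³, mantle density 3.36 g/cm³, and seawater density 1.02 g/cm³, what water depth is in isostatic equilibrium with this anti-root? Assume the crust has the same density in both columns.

Replacing a thickness d of crust by seawater at the top must be balanced by replacing crust with mantle at the base: d (ρ_c − ρ_w) = a (ρ_m − ρ_c).
d = a (ρ_m − ρ_c)/(ρ_c − ρ_w) = 13.9 km × 0.68/1.66 = 5.69 km.

5.69 km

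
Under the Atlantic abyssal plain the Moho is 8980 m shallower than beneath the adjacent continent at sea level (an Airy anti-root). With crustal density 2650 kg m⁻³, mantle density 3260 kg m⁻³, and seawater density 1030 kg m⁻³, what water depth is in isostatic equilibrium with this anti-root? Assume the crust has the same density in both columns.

Replacing a thickness d of crust by seawater at the top must be balanced by replacing crust with mantle at the base: d (ρ_c − ρ_w) = a (ρ_m − ρ_c).
d = a (ρ_m − ρ_c)/(ρ_c − ρ_w) = 8980 m × 610/1620 = 3380 m.

3380 m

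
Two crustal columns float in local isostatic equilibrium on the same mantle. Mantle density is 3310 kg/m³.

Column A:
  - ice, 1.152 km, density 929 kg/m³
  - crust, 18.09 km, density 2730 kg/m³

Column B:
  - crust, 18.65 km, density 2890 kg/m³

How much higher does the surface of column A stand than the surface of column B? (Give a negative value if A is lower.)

1.63 km

For any compensation level in the mantle, the mantle terms cancel and isostasy reduces to e = (Σt_A − Σt_B) − (Σ(ρt)_A − Σ(ρt)_B) / ρ_m.
Σt_A = 19.242 km; Σt_B = 18.65 km; Σ(ρt)_A = 50455.908; Σ(ρt)_B = 53898.5 (in km·kg/m³).
e = (19.242 − 18.65) − (50455.908 − 53898.5) / 3310 = 1.63 km.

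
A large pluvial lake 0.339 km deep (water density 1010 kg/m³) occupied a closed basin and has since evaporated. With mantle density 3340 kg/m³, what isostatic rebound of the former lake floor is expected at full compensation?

0.103 km

u = d ρ_w/ρ_m = 0.339 km × 1010/3340 = 0.103 km.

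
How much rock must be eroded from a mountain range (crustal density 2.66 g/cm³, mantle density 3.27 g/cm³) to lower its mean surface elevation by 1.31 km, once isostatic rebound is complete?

Net drop Δ = e − u = e − e ρ_c/ρ_m = e (ρ_m − ρ_c)/ρ_m.
e = Δ ρ_m/(ρ_m − ρ_c) = 1.31 km × 3.27/0.61 = 7.02 km.

7.02 km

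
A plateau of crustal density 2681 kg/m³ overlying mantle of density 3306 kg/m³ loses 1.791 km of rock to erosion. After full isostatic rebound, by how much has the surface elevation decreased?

0.339 km

Rebound u = e ρ_c/ρ_m = 1.791 km × 2681/3306 = 1.452 km.
Net surface drop = e − u = 1.791 km − 1.452 km = e (ρ_m − ρ_c)/ρ_m = 0.339 km.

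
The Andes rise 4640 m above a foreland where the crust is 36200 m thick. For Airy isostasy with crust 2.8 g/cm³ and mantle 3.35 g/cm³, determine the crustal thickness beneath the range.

Root depth r = h ρ_c / (ρ_m − ρ_c) = 4640 m × 2.8 / 0.55 = 23620 m.
Total thickness = T + h + r = 36200 m + 4640 m + 23620 m = 64500 m.

64500 m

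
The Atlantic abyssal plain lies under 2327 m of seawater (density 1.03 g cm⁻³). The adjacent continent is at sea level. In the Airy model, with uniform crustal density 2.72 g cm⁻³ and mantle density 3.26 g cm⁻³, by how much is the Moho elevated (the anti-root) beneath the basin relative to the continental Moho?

7280 m

Balancing pressure at the compensation depth: replacing crust with seawater at the top is compensated by replacing crust with mantle at the base: d (ρ_c − ρ_w) = a (ρ_m − ρ_c).
a = d (ρ_c − ρ_w)/(ρ_m − ρ_c) = 2327 m × 1.69/0.54 = 7280 m.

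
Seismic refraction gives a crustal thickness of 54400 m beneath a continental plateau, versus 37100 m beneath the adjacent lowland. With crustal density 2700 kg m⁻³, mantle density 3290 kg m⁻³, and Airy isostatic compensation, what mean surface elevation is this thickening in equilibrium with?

Excess crust Δ = 54400 m − 37100 m = 17300 m, split between elevation h and root r with h + r = Δ.
Airy balance ρ_c h = (ρ_m − ρ_c) r gives r = h ρ_c/(ρ_m − ρ_c), so h (1 + ρ_c/(ρ_m − ρ_c)) = Δ, i.e. h = Δ (ρ_m − ρ_c)/ρ_m.
h = 17300 m × 590/3290 = 3100 m.

3100 m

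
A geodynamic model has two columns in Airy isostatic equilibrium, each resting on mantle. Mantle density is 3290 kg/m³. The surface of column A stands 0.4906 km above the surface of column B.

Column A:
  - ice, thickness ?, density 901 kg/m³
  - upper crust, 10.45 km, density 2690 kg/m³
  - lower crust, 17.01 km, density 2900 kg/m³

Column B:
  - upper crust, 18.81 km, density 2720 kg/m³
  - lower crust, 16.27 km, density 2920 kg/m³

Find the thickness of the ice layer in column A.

2.28 km

Take the compensation level at the base of the deeper column (depth z_c below the surface of column A) and equate Σ ρ_i t_i down to z_c; mantle fills any gap and the z_c terms cancel.
Column A: x×901 + 10.45×2690 + 17.01×2900 + (z_c − 27.46 − x)×3290
Column B: 0.4906×0 + 18.81×2720 + 16.27×2920 + (z_c − 0.4906 − 35.08)×3290
The z_c×3290 term appears on both sides and cancels. Collect the known terms of each column as K = Σ(ρt)_known − 3290 × (depth of known layers): K_A = 77439.5 − 3290×27.46 = −12903.9; K_B = 98671.6 − 3290×(0.4906 + 35.08) = −18355.674.
Balance: K_A − x×(3290 − 901) = K_B, so x = (K_A − K_B)/(3290 − 901) = 5451.77/2389 = 2.28 km.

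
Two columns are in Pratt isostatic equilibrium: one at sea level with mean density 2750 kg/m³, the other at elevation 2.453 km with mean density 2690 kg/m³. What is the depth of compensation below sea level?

110 km

ρ_ref D = ρ (D + h) → D (ρ_ref − ρ) = ρ h.
D = ρ h/(ρ_ref − ρ) = 2690 × 2.453 km/(2750 − 2690) = 110 km.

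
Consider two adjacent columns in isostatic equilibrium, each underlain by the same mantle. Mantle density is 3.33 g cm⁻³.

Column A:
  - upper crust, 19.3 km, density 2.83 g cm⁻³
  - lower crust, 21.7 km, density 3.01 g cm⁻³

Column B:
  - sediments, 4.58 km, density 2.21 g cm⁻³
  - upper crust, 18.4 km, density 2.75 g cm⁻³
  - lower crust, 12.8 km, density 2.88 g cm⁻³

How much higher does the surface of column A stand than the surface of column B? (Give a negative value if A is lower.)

−1.49 km

For any compensation level in the mantle, the mantle terms cancel and isostasy reduces to e = (Σt_A − Σt_B) − (Σ(ρt)_A − Σ(ρt)_B) / ρ_m.
Σt_A = 41 km; Σt_B = 35.78 km; Σ(ρt)_A = 119.936; Σ(ρt)_B = 97.5858 (in km·g cm⁻³).
e = (41 − 35.78) − (119.936 − 97.5858) / 3.33 = −1.49 km.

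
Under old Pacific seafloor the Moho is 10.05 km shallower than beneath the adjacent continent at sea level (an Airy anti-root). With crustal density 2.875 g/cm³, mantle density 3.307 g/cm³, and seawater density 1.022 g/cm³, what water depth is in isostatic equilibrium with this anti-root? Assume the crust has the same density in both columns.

2.34 km

Replacing a thickness d of crust by seawater at the top must be balanced by replacing crust with mantle at the base: d (ρ_c − ρ_w) = a (ρ_m − ρ_c).
d = a (ρ_m − ρ_c)/(ρ_c − ρ_w) = 10.05 km × 0.432/1.853 = 2.34 km.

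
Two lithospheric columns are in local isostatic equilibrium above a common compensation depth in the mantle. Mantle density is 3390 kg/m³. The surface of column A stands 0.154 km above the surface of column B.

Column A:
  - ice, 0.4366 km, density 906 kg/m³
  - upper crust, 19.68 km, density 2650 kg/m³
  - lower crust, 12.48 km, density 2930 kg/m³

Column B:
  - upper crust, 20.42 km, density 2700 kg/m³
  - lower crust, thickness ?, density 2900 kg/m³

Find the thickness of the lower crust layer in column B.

13.8 km

Take the compensation level at the base of the deeper column (depth z_c below the surface of column A) and equate Σ ρ_i t_i down to z_c; mantle fills any gap and the z_c terms cancel.
Column A: 0.4366×906 + 19.68×2650 + 12.48×2930 + (z_c − 32.5966)×3390
Column B: 0.154×0 + 20.42×2700 + x×2900 + (z_c − 0.154 − 20.42 − x)×3390
The z_c×3390 term appears on both sides and cancels. Collect the known terms of each column as K = Σ(ρt)_known − 3390 × (depth of known layers): K_A = 89113.9596 − 3390×32.5966 = −21388.5144; K_B = 55134 − 3390×(0.154 + 20.42) = −14611.86.
Balance: K_A = K_B − x×(3390 − 2900), so x = (K_B − K_A)/(3390 − 2900) = 6776.65/490 = 13.8 km.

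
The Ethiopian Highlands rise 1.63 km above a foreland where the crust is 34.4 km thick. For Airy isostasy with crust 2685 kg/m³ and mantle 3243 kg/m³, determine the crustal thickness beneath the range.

43.9 km

Root depth r = h ρ_c / (ρ_m − ρ_c) = 1.63 km × 2685 / 558 = 7.843 km.
Total thickness = T + h + r = 34.4 km + 1.63 km + 7.843 km = 43.9 km.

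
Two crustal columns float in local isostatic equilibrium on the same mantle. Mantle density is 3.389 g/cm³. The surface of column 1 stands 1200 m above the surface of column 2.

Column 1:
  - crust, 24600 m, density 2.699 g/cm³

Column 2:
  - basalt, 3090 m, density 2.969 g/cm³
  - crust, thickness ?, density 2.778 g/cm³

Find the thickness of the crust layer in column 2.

Take the compensation level at the base of the deeper column (depth z_c below the surface of column 1) and equate Σ ρ_i t_i down to z_c; mantle fills any gap and the z_c terms cancel.
Column 1: 24600×2.699 + (z_c − 24600)×3.389
Column 2: 1200×0 + 3090×2.969 + x×2.778 + (z_c − 1200 − 3090 − x)×3.389
The z_c×3.389 term appears on both sides and cancels. Collect the known terms of each column as K = Σ(ρt)_known − 3.389 × (depth of known layers): K_1 = 66395.4 − 3.389×24600 = −16974; K_2 = 9174.21 − 3.389×(1200 + 3090) = −5364.6.
Balance: K_1 = K_2 − x×(3.389 − 2.778), so x = (K_2 − K_1)/(3.389 − 2.778) = 11609.4/0.611 = 19000 m.

19000 m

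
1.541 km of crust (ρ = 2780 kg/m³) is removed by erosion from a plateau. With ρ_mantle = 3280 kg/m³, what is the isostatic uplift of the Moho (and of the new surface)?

Unloading: uplift u = e ρ_c/ρ_m = 1.541 km × 2780/3280 = 1.31 km.

1.31 km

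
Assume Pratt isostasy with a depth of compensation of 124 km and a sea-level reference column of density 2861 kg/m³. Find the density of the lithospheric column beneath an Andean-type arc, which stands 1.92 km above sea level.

2820 kg/m³

Pratt balance: ρ_ref D = ρ (D + h).
ρ = ρ_ref D/(D + h) = 2861 × 124 km/(124 km + 1.92 km) = 2820 kg/m³.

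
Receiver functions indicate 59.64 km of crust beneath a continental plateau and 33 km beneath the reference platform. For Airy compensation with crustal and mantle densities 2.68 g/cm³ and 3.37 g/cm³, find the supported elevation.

Excess crust Δ = 59.64 km − 33 km = 26.64 km, split between elevation h and root r with h + r = Δ.
Airy balance ρ_c h = (ρ_m − ρ_c) r gives r = h ρ_c/(ρ_m − ρ_c), so h (1 + ρ_c/(ρ_m − ρ_c)) = Δ, i.e. h = Δ (ρ_m − ρ_c)/ρ_m.
h = 26.64 km × 0.69/3.37 = 5.45 km.

5.45 km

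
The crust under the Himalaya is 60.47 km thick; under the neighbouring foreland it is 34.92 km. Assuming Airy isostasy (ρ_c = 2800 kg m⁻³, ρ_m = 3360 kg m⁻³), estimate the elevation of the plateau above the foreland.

Excess crust Δ = 60.47 km − 34.92 km = 25.55 km, split between elevation h and root r with h + r = Δ.
Airy balance ρ_c h = (ρ_m − ρ_c) r gives r = h ρ_c/(ρ_m − ρ_c), so h (1 + ρ_c/(ρ_m − ρ_c)) = Δ, i.e. h = Δ (ρ_m − ρ_c)/ρ_m.
h = 25.55 km × 560/3360 = 4.26 km.

4.26 km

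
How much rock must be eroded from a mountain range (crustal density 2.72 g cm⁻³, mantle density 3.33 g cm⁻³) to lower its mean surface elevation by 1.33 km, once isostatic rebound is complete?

7.26 km

Net drop Δ = e − u = e − e ρ_c/ρ_m = e (ρ_m − ρ_c)/ρ_m.
e = Δ ρ_m/(ρ_m − ρ_c) = 1.33 km × 3.33/0.61 = 7.26 km.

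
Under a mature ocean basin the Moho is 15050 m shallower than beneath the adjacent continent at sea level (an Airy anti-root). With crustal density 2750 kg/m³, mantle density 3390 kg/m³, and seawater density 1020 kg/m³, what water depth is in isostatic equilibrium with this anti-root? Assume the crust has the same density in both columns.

Replacing a thickness d of crust by seawater at the top must be balanced by replacing crust with mantle at the base: d (ρ_c − ρ_w) = a (ρ_m − ρ_c).
d = a (ρ_m − ρ_c)/(ρ_c − ρ_w) = 15050 m × 640/1730 = 5570 m.

5570 m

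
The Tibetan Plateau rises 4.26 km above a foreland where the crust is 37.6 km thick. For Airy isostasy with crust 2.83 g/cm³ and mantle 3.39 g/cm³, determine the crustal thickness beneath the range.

Root depth r = h ρ_c / (ρ_m − ρ_c) = 4.26 km × 2.83 / 0.56 = 21.53 km.
Total thickness = T + h + r = 37.6 km + 4.26 km + 21.53 km = 63.4 km.

63.4 km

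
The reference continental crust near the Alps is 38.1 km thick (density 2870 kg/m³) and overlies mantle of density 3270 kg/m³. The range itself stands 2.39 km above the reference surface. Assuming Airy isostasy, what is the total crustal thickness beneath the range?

57.6 km

Root depth r = h ρ_c / (ρ_m − ρ_c) = 2.39 km × 2870 / 400 = 17.15 km.
Total thickness = T + h + r = 38.1 km + 2.39 km + 17.15 km = 57.6 km.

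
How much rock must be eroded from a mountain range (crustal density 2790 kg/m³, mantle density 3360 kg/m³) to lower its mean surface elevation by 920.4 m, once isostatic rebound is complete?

Net drop Δ = e − u = e − e ρ_c/ρ_m = e (ρ_m − ρ_c)/ρ_m.
e = Δ ρ_m/(ρ_m − ρ_c) = 920.4 m × 3360/570 = 5430 m.

5430 m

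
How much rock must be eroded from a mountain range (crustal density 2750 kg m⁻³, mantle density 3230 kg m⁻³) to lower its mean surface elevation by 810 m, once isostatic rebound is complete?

5450 m

Net drop Δ = e − u = e − e ρ_c/ρ_m = e (ρ_m − ρ_c)/ρ_m.
e = Δ ρ_m/(ρ_m − ρ_c) = 810 m × 3230/480 = 5450 m.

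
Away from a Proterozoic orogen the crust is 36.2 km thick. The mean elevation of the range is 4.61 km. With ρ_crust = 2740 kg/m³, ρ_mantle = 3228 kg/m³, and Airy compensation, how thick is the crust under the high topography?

Root depth r = h ρ_c / (ρ_m − ρ_c) = 4.61 km × 2740 / 488 = 25.88 km.
Total thickness = T + h + r = 36.2 km + 4.61 km + 25.88 km = 66.7 km.

66.7 km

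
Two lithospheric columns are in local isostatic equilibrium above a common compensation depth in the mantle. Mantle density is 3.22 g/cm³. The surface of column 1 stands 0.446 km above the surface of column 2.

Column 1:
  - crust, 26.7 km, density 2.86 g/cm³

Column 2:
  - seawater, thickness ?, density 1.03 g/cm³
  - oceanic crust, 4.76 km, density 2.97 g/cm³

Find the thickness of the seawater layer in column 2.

3.19 km

Take the compensation level at the base of the deeper column (depth z_c below the surface of column 1) and equate Σ ρ_i t_i down to z_c; mantle fills any gap and the z_c terms cancel.
Column 1: 26.7×2.86 + (z_c − 26.7)×3.22
Column 2: 0.446×0 + x×1.03 + 4.76×2.97 + (z_c − 0.446 − 4.76 − x)×3.22
The z_c×3.22 term appears on both sides and cancels. Collect the known terms of each column as K = Σ(ρt)_known − 3.22 × (depth of known layers): K_1 = 76.362 − 3.22×26.7 = −9.612; K_2 = 14.1372 − 3.22×(0.446 + 4.76) = −2.62612.
Balance: K_1 = K_2 − x×(3.22 − 1.03), so x = (K_2 − K_1)/(3.22 − 1.03) = 6.98588/2.19 = 3.19 km.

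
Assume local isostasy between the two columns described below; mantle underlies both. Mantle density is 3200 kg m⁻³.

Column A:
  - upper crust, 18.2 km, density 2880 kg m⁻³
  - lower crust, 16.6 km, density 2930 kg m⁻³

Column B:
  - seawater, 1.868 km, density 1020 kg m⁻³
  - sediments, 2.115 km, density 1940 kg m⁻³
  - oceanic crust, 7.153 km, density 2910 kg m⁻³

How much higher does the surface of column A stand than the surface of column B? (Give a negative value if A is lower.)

For any compensation level in the mantle, the mantle terms cancel and isostasy reduces to e = (Σt_A − Σt_B) − (Σ(ρt)_A − Σ(ρt)_B) / ρ_m.
Σt_A = 34.8 km; Σt_B = 11.136 km; Σ(ρt)_A = 101054; Σ(ρt)_B = 26823.69 (in km·kg m⁻³).
e = (34.8 − 11.136) − (101054 − 26823.69) / 3200 = 0.467 km.

0.467 km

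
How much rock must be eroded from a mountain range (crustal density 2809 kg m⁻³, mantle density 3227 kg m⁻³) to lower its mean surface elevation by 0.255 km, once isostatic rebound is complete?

1.97 km

Net drop Δ = e − u = e − e ρ_c/ρ_m = e (ρ_m − ρ_c)/ρ_m.
e = Δ ρ_m/(ρ_m − ρ_c) = 0.255 km × 3227/418 = 1.97 km.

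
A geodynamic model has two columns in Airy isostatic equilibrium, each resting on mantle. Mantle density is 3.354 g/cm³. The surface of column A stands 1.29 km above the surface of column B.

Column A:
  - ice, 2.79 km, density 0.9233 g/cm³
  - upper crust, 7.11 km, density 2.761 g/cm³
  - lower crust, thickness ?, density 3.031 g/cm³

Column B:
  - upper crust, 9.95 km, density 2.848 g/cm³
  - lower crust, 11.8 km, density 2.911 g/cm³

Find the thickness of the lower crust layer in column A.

Take the compensation level at the base of the deeper column (depth z_c below the surface of column A) and equate Σ ρ_i t_i down to z_c; mantle fills any gap and the z_c terms cancel.
Column A: 2.79×0.9233 + 7.11×2.761 + x×3.031 + (z_c − 9.9 − x)×3.354
Column B: 1.29×0 + 9.95×2.848 + 11.8×2.911 + (z_c − 1.29 − 21.75)×3.354
The z_c×3.354 term appears on both sides and cancels. Collect the known terms of each column as K = Σ(ρt)_known − 3.354 × (depth of known layers): K_A = 22.206717 − 3.354×9.9 = −10.997883; K_B = 62.6874 − 3.354×(1.29 + 21.75) = −14.58876.
Balance: K_A − x×(3.354 − 3.031) = K_B, so x = (K_A − K_B)/(3.354 − 3.031) = 3.59088/0.323 = 11.1 km.

11.1 km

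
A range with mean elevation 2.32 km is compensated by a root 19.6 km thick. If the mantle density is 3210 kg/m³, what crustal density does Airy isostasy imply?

ρ_c h = (ρ_m − ρ_c) r → ρ_c (h + r) = ρ_m r → ρ_c = ρ_m r / (h + r).
ρ_c = 3210 × 19.6 km / (2.32 km + 19.6 km) = 2870 kg/m³.

2870 kg/m³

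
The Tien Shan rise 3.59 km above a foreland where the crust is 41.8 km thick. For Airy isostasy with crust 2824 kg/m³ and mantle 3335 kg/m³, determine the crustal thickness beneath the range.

65.2 km

Root depth r = h ρ_c / (ρ_m − ρ_c) = 3.59 km × 2824 / 511 = 19.84 km.
Total thickness = T + h + r = 41.8 km + 3.59 km + 19.84 km = 65.2 km.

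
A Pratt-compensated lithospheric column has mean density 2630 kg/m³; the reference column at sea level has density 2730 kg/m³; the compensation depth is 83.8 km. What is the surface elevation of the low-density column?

ρ_ref D = ρ (D + h) → h = D (ρ_ref − ρ)/ρ.
h = 83.8 km × (2730 − 2630)/2630 = 3.19 km.

3.19 km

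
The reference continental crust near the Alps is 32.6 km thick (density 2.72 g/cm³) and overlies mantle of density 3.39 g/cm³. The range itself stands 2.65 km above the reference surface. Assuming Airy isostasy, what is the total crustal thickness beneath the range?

46 km

Root depth r = h ρ_c / (ρ_m − ρ_c) = 2.65 km × 2.72 / 0.67 = 10.76 km.
Total thickness = T + h + r = 32.6 km + 2.65 km + 10.76 km = 46 km.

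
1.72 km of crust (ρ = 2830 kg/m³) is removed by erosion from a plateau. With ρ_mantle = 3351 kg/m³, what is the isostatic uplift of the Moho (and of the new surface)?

Unloading: uplift u = e ρ_c/ρ_m = 1.72 km × 2830/3351 = 1.45 km.

1.45 km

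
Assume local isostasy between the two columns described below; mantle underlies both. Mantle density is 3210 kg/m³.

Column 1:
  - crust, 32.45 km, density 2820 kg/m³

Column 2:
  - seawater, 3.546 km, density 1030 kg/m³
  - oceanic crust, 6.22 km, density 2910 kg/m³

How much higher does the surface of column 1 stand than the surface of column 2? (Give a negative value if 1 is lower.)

For any compensation level in the mantle, the mantle terms cancel and isostasy reduces to e = (Σt_1 − Σt_2) − (Σ(ρt)_1 − Σ(ρt)_2) / ρ_m.
Σt_1 = 32.45 km; Σt_2 = 9.766 km; Σ(ρt)_1 = 91509; Σ(ρt)_2 = 21752.58 (in km·kg/m³).
e = (32.45 − 9.766) − (91509 − 21752.58) / 3210 = 0.953 km.

0.953 km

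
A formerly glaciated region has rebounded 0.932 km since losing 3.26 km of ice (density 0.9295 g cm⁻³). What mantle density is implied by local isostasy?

3.25 g cm⁻³

ρ_m = ρ_ice t / u = 0.9295 × 3.26 km/0.932 km = 3.25 g cm⁻³.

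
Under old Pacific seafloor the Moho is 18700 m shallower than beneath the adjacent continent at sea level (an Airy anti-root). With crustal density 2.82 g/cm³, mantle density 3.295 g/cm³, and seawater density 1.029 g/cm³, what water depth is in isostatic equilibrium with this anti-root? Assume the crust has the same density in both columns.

Replacing a thickness d of crust by seawater at the top must be balanced by replacing crust with mantle at the base: d (ρ_c − ρ_w) = a (ρ_m − ρ_c).
d = a (ρ_m − ρ_c)/(ρ_c − ρ_w) = 18700 m × 0.475/1.791 = 4960 m.

4960 m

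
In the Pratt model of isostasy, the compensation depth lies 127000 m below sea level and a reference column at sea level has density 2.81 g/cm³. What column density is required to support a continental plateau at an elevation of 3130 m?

Pratt balance: ρ_ref D = ρ (D + h).
ρ = ρ_ref D/(D + h) = 2.81 × 127000 m/(127000 m + 3130 m) = 2.74 g/cm³.

2.74 g/cm³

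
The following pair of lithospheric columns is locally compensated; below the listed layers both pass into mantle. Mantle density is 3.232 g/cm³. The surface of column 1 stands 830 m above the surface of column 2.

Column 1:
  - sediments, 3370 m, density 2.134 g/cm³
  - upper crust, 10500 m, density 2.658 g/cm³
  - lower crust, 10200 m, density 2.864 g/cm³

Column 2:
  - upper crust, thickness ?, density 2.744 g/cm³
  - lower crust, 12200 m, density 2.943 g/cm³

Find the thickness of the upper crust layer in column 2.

14900 m

Take the compensation level at the base of the deeper column (depth z_c below the surface of column 1) and equate Σ ρ_i t_i down to z_c; mantle fills any gap and the z_c terms cancel.
Column 1: 3370×2.134 + 10500×2.658 + 10200×2.864 + (z_c − 24070)×3.232
Column 2: 830×0 + x×2.744 + 12200×2.943 + (z_c − 830 − 12200 − x)×3.232
The z_c×3.232 term appears on both sides and cancels. Collect the known terms of each column as K = Σ(ρt)_known − 3.232 × (depth of known layers): K_1 = 64313.38 − 3.232×24070 = −13480.86; K_2 = 35904.6 − 3.232×(830 + 12200) = −6208.36.
Balance: K_1 = K_2 − x×(3.232 − 2.744), so x = (K_2 − K_1)/(3.232 − 2.744) = 7272.5/0.488 = 14900 m.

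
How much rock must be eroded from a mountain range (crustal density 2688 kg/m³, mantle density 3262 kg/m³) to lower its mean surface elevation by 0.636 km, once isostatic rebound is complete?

3.61 km

Net drop Δ = e − u = e − e ρ_c/ρ_m = e (ρ_m − ρ_c)/ρ_m.
e = Δ ρ_m/(ρ_m − ρ_c) = 0.636 km × 3262/574 = 3.61 km.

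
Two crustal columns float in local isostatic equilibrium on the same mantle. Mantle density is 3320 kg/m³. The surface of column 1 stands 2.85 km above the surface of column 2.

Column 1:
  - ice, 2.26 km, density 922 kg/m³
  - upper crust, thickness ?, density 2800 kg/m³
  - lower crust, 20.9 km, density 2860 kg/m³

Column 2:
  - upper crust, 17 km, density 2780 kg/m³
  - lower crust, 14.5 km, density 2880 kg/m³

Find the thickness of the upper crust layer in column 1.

19.2 km

Take the compensation level at the base of the deeper column (depth z_c below the surface of column 1) and equate Σ ρ_i t_i down to z_c; mantle fills any gap and the z_c terms cancel.
Column 1: 2.26×922 + x×2800 + 20.9×2860 + (z_c − 23.16 − x)×3320
Column 2: 2.85×0 + 17×2780 + 14.5×2880 + (z_c − 2.85 − 31.5)×3320
The z_c×3320 term appears on both sides and cancels. Collect the known terms of each column as K = Σ(ρt)_known − 3320 × (depth of known layers): K_1 = 61857.72 − 3320×23.16 = −15033.48; K_2 = 89020 − 3320×(2.85 + 31.5) = −25022.
Balance: K_1 − x×(3320 − 2800) = K_2, so x = (K_1 − K_2)/(3320 − 2800) = 9988.52/520 = 19.2 km.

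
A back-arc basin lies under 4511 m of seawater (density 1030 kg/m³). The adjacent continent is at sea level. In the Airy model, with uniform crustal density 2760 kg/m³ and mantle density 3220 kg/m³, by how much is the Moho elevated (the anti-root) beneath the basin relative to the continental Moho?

17000 m

Equating mass per unit area of the two columns: replacing crust with seawater at the top is compensated by replacing crust with mantle at the base: d (ρ_c − ρ_w) = a (ρ_m − ρ_c).
a = d (ρ_c − ρ_w)/(ρ_m − ρ_c) = 4511 m × 1730/460 = 17000 m.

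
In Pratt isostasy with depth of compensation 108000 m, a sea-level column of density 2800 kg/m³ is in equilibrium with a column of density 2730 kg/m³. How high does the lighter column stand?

2770 m

ρ_ref D = ρ (D + h) → h = D (ρ_ref − ρ)/ρ.
h = 108000 m × (2800 − 2730)/2730 = 2770 m.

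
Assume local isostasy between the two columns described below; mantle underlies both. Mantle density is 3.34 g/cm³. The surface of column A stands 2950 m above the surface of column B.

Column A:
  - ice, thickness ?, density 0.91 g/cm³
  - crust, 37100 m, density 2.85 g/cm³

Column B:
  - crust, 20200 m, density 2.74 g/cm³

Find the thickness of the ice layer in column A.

Take the compensation level at the base of the deeper column (depth z_c below the surface of column A) and equate Σ ρ_i t_i down to z_c; mantle fills any gap and the z_c terms cancel.
Column A: x×0.91 + 37100×2.85 + (z_c − 37100 − x)×3.34
Column B: 2950×0 + 20200×2.74 + (z_c − 2950 − 20200)×3.34
The z_c×3.34 term appears on both sides and cancels. Collect the known terms of each column as K = Σ(ρt)_known − 3.34 × (depth of known layers): K_A = 105735 − 3.34×37100 = −18179; K_B = 55348 − 3.34×(2950 + 20200) = −21973.
Balance: K_A − x×(3.34 − 0.91) = K_B, so x = (K_A − K_B)/(3.34 − 0.91) = 3794/2.43 = 1560 m.

1560 m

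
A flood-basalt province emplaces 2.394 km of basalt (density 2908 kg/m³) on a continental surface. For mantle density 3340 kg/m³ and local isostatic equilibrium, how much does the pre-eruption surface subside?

Subaerial loading: s = t ρ_load / ρ_m.
s = 2.394 km × 2908/3340 = 2.08 km.

2.08 km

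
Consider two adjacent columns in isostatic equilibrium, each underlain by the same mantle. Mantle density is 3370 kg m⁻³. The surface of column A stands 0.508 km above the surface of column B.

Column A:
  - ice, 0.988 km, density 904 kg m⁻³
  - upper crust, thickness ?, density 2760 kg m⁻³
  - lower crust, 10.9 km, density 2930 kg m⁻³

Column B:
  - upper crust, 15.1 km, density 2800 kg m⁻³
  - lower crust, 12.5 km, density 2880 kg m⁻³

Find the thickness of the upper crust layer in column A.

Take the compensation level at the base of the deeper column (depth z_c below the surface of column A) and equate Σ ρ_i t_i down to z_c; mantle fills any gap and the z_c terms cancel.
Column A: 0.988×904 + x×2760 + 10.9×2930 + (z_c − 11.888 − x)×3370
Column B: 0.508×0 + 15.1×2800 + 12.5×2880 + (z_c − 0.508 − 27.6)×3370
The z_c×3370 term appears on both sides and cancels. Collect the known terms of each column as K = Σ(ρt)_known − 3370 × (depth of known layers): K_A = 32830.152 − 3370×11.888 = −7232.408; K_B = 78280 − 3370×(0.508 + 27.6) = −16443.96.
Balance: K_A − x×(3370 − 2760) = K_B, so x = (K_A − K_B)/(3370 − 2760) = 9211.55/610 = 15.1 km.

15.1 km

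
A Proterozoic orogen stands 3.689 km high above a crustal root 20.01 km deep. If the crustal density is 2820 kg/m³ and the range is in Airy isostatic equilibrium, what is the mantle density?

3340 kg/m³

Airy balance: ρ_c h = (ρ_m − ρ_c) r → ρ_m = ρ_c (1 + h/r).
ρ_m = 2820 × (1 + 3.689 km/20.01 km) = 3340 kg/m³.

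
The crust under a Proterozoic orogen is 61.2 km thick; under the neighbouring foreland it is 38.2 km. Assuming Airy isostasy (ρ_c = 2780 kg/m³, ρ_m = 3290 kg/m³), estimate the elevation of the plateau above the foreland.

Excess crust Δ = 61.2 km − 38.2 km = 23 km, split between elevation h and root r with h + r = Δ.
Airy balance ρ_c h = (ρ_m − ρ_c) r gives r = h ρ_c/(ρ_m − ρ_c), so h (1 + ρ_c/(ρ_m − ρ_c)) = Δ, i.e. h = Δ (ρ_m − ρ_c)/ρ_m.
h = 23 km × 510/3290 = 3.57 km.

3.57 km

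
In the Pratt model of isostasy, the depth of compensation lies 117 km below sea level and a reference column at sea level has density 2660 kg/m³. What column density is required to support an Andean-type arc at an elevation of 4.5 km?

2560 kg/m³

Pratt balance: ρ_ref D = ρ (D + h).
ρ = ρ_ref D/(D + h) = 2660 × 117 km/(117 km + 4.5 km) = 2560 kg/m³.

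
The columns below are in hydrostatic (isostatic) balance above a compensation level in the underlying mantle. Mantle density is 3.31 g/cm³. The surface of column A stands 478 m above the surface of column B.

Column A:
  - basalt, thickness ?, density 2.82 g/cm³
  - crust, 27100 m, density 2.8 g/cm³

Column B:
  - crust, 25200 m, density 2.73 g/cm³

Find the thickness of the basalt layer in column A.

4850 m

Take the compensation level at the base of the deeper column (depth z_c below the surface of column A) and equate Σ ρ_i t_i down to z_c; mantle fills any gap and the z_c terms cancel.
Column A: x×2.82 + 27100×2.8 + (z_c − 27100 − x)×3.31
Column B: 478×0 + 25200×2.73 + (z_c − 478 − 25200)×3.31
The z_c×3.31 term appears on both sides and cancels. Collect the known terms of each column as K = Σ(ρt)_known − 3.31 × (depth of known layers): K_A = 75880 − 3.31×27100 = −13821; K_B = 68796 − 3.31×(478 + 25200) = −16198.18.
Balance: K_A − x×(3.31 − 2.82) = K_B, so x = (K_A − K_B)/(3.31 − 2.82) = 2377.18/0.49 = 4850 m.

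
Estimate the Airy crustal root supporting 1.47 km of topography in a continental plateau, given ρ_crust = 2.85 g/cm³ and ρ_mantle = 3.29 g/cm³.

Equating mass per unit area of the two columns: the weight of the topography is balanced by the buoyancy of the root, ρ_c h = (ρ_m − ρ_c) r.
r = h · ρ_c / (ρ_m − ρ_c) = 1.47 km × 2.85 / (3.29 − 2.85) = 9.52 km.

9.52 km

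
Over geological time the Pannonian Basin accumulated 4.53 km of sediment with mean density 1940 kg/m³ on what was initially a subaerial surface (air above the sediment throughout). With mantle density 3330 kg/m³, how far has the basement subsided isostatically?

Subaerial load: s = t ρ_sed / ρ_m = 4.53 km × 1940/3330 = 2.64 km.

2.64 km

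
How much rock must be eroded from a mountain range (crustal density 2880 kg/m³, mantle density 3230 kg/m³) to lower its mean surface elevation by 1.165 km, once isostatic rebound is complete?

10.8 km

Net drop Δ = e − u = e − e ρ_c/ρ_m = e (ρ_m − ρ_c)/ρ_m.
e = Δ ρ_m/(ρ_m − ρ_c) = 1.165 km × 3230/350 = 10.8 km.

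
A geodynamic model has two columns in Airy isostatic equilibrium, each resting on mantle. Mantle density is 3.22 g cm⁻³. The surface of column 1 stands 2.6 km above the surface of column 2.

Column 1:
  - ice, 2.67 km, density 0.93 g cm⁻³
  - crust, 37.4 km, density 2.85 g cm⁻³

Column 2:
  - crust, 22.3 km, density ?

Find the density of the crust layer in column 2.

Take the compensation level at the base of the deeper column (depth z_c below the surface of column 1) and equate Σ ρ_i t_i down to z_c; mantle fills any gap and the z_c terms cancel.
Column 1: 2.67×0.93 + 37.4×2.85 + (z_c − 40.07)×3.22
Column 2: 2.6×0 + 22.3×ρ + (z_c − 2.6 − 22.3)×3.22
The z_c×3.22 term appears on both sides and cancels. Collect the known terms of each column as K = Σ(ρt)_known − 3.22 × (depth of known layers): K_1 = 109.0731 − 3.22×40.07 = −19.9523; K_2 = 0 − 3.22×(2.6 + 22.3) = −80.178.
Balance: K_1 = K_2 + 22.3×ρ, so ρ = (K_1 − K_2)/22.3 = 60.2257/22.3 = 2.7 g cm⁻³.

2.7 g cm⁻³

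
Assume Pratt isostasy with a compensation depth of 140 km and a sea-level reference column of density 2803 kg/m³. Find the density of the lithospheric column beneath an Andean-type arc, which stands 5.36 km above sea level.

Pratt balance: ρ_ref D = ρ (D + h).
ρ = ρ_ref D/(D + h) = 2803 × 140 km/(140 km + 5.36 km) = 2700 kg/m³.

2700 kg/m³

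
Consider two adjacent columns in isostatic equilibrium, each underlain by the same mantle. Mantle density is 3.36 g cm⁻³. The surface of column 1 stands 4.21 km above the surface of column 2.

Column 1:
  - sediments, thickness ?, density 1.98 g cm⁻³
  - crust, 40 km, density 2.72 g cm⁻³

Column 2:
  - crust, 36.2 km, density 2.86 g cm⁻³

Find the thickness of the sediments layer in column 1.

Take the compensation level at the base of the deeper column (depth z_c below the surface of column 1) and equate Σ ρ_i t_i down to z_c; mantle fills any gap and the z_c terms cancel.
Column 1: x×1.98 + 40×2.72 + (z_c − 40 − x)×3.36
Column 2: 4.21×0 + 36.2×2.86 + (z_c − 4.21 − 36.2)×3.36
The z_c×3.36 term appears on both sides and cancels. Collect the known terms of each column as K = Σ(ρt)_known − 3.36 × (depth of known layers): K_1 = 108.8 − 3.36×40 = −25.6; K_2 = 103.532 − 3.36×(4.21 + 36.2) = −32.2456.
Balance: K_1 − x×(3.36 − 1.98) = K_2, so x = (K_1 − K_2)/(3.36 − 1.98) = 6.6456/1.38 = 4.82 km.

4.82 km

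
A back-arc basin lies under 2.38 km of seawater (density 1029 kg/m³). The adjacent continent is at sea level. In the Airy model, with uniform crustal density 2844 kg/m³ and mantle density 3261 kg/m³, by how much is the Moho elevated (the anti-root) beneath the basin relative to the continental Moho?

10.4 km

Balancing pressure at the compensation depth: replacing crust with seawater at the top is compensated by replacing crust with mantle at the base: d (ρ_c − ρ_w) = a (ρ_m − ρ_c).
a = d (ρ_c − ρ_w)/(ρ_m − ρ_c) = 2.38 km × 1815/417 = 10.4 km.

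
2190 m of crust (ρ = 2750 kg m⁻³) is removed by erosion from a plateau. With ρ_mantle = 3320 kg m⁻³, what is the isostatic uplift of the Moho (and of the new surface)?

Unloading: uplift u = e ρ_c/ρ_m = 2190 m × 2750/3320 = 1810 m.

1810 m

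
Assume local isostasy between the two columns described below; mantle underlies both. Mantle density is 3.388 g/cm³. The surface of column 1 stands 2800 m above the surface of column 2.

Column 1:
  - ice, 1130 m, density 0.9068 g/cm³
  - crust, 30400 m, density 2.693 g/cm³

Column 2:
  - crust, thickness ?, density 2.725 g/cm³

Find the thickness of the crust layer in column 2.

Take the compensation level at the base of the deeper column (depth z_c below the surface of column 1) and equate Σ ρ_i t_i down to z_c; mantle fills any gap and the z_c terms cancel.
Column 1: 1130×0.9068 + 30400×2.693 + (z_c − 31530)×3.388
Column 2: 2800×0 + x×2.725 + (z_c − 2800 − 0 − x)×3.388
The z_c×3.388 term appears on both sides and cancels. Collect the known terms of each column as K = Σ(ρt)_known − 3.388 × (depth of known layers): K_1 = 82891.884 − 3.388×31530 = −23931.756; K_2 = 0 − 3.388×(2800 + 0) = −9486.4.
Balance: K_1 = K_2 − x×(3.388 − 2.725), so x = (K_2 − K_1)/(3.388 − 2.725) = 14445.4/0.663 = 21800 m.

21800 m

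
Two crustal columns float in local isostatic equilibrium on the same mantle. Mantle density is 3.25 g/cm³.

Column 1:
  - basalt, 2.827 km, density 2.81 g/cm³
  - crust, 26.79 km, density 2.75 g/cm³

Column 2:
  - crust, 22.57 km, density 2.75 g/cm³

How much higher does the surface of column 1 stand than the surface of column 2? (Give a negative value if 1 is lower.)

1.03 km

For any compensation level in the mantle, the mantle terms cancel and isostasy reduces to e = (Σt_1 − Σt_2) − (Σ(ρt)_1 − Σ(ρt)_2) / ρ_m.
Σt_1 = 29.617 km; Σt_2 = 22.57 km; Σ(ρt)_1 = 81.61637; Σ(ρt)_2 = 62.0675 (in km·g/cm³).
e = (29.617 − 22.57) − (81.61637 − 62.0675) / 3.25 = 1.03 km.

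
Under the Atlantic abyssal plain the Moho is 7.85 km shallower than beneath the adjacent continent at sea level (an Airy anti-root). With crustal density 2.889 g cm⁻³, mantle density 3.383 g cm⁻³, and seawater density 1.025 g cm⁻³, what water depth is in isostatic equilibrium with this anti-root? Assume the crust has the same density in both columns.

Replacing a thickness d of crust by seawater at the top must be balanced by replacing crust with mantle at the base: d (ρ_c − ρ_w) = a (ρ_m − ρ_c).
d = a (ρ_m − ρ_c)/(ρ_c − ρ_w) = 7.85 km × 0.494/1.864 = 2.08 km.

2.08 km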